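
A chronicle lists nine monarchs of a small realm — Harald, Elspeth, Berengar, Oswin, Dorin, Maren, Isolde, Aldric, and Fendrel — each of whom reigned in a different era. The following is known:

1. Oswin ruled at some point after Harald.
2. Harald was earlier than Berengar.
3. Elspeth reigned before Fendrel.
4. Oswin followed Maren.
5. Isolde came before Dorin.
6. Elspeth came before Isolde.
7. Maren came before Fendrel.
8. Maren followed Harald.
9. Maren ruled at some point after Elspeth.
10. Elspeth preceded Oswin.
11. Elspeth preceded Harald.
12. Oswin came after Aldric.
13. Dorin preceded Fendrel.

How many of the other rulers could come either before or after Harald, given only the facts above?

Forced before Harald: Elspeth; forced after Harald: Berengar, Fendrel, Maren, and Oswin.
That leaves Aldric, Dorin, and Isolde with no forced order relative to Harald — 3.

3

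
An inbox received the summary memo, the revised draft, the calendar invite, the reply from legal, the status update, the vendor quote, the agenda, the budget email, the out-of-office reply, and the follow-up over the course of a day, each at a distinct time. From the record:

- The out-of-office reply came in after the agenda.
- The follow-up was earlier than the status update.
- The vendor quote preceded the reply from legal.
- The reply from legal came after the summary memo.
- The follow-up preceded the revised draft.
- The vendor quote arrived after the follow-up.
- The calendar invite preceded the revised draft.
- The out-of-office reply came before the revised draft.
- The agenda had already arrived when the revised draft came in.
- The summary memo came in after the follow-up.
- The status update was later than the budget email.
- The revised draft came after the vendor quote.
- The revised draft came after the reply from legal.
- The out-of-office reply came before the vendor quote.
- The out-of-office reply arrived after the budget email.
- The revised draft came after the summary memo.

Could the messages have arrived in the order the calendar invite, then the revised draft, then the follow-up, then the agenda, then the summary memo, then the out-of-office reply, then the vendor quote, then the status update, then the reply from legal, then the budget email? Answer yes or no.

The constraints require the out-of-office reply before the revised draft, but in the proposed sequence the revised draft appears ahead of the out-of-office reply. That one violation is enough.

no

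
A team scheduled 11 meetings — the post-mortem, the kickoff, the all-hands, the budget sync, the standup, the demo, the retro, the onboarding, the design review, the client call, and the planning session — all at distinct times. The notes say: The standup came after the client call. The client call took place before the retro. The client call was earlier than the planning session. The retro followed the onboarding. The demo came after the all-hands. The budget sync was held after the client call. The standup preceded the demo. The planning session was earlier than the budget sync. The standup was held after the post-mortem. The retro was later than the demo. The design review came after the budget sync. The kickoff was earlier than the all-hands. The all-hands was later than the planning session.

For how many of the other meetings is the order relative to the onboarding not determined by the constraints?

Forced after the onboarding: the retro.
That leaves the all-hands, the budget sync, the client call, the demo, the design review, the kickoff, the planning session, the post-mortem, and the standup with no forced order relative to the onboarding — 9.

9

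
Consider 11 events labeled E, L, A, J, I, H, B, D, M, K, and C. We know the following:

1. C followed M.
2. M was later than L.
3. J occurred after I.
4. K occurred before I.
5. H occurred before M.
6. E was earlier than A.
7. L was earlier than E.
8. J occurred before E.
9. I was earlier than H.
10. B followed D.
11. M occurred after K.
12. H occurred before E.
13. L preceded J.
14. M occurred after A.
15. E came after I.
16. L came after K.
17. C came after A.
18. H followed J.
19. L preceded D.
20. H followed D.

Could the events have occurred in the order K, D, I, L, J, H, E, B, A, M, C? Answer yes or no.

no

The constraints require L before D, but in the proposed sequence D appears ahead of L. That one violation is enough.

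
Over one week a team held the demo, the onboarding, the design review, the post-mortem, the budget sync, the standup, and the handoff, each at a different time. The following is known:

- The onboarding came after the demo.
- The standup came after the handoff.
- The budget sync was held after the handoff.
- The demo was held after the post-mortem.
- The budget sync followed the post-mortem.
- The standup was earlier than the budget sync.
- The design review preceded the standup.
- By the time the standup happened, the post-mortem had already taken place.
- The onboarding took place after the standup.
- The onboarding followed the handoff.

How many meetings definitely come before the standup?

Directly stated before the standup: the design review, the handoff, and the post-mortem.
No chain forces the demo (or any of the others) ahead of the standup.
That's the design review, the handoff, and the post-mortem — 3 in all.

3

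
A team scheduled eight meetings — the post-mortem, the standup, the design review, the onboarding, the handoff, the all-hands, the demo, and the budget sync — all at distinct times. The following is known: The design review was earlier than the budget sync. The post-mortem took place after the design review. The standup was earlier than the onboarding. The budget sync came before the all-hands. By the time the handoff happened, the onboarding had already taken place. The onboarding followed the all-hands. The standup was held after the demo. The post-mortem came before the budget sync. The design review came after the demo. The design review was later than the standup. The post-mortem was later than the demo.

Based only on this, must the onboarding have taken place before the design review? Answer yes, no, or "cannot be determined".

no

Tracing the constraints gives the design review → the budget sync → the all-hands → the onboarding, so the design review must come before the onboarding.
That means the onboarding cannot be before the design review.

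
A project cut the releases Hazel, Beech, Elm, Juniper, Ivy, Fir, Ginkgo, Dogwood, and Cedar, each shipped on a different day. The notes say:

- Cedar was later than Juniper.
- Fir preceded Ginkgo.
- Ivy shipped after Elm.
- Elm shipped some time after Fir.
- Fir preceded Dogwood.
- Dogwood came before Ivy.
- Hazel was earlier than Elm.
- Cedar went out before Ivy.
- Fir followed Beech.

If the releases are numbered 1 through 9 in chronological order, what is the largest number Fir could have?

5

Fir must come before Dogwood, Elm, Ginkgo, and Ivy — 4 releases forced after it.
Everything else can be placed before Fir in some valid order, so Fir can sit as late as position 9 − 4 = 5.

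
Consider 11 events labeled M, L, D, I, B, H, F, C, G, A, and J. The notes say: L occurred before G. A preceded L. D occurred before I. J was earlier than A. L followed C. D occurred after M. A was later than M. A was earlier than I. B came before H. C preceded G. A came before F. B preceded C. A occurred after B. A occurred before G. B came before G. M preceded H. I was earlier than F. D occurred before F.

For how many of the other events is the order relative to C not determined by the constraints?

7

Forced before C: B; forced after C: G and L.
That leaves A, D, F, H, I, J, and M with no forced order relative to C — 7.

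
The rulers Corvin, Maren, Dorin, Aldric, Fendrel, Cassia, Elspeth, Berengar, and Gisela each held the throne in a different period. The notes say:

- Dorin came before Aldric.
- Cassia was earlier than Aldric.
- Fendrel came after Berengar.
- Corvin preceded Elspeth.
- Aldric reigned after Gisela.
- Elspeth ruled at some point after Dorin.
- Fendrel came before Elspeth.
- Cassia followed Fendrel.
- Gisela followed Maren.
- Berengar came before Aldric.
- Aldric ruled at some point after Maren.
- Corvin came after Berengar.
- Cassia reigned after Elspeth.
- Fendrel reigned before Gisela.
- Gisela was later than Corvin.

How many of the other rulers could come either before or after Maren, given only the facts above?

6

Forced after Maren: Aldric and Gisela.
That leaves Berengar, Cassia, Corvin, Dorin, Elspeth, and Fendrel with no forced order relative to Maren — 6.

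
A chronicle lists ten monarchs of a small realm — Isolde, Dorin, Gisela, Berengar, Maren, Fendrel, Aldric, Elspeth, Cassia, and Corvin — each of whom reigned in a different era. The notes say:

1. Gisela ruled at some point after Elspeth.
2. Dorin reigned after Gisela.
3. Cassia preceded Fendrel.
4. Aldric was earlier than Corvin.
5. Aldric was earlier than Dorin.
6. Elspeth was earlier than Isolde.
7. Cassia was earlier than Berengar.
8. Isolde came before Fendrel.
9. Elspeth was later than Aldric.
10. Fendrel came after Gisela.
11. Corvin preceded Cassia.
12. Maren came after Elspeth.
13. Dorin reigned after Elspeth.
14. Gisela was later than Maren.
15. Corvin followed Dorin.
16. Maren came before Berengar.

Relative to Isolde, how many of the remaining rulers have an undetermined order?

Forced before Isolde: Aldric and Elspeth; forced after Isolde: Fendrel.
That leaves Berengar, Cassia, Corvin, Dorin, Gisela, and Maren with no forced order relative to Isolde — 6.

6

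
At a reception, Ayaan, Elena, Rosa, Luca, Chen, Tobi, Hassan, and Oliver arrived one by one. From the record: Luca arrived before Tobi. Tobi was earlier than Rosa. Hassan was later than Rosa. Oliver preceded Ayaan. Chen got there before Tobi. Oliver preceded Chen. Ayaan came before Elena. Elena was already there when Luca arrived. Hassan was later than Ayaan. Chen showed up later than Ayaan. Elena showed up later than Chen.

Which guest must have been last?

Every other guest has a chain of constraints placing them before Hassan, so Hassan is last.

Hassan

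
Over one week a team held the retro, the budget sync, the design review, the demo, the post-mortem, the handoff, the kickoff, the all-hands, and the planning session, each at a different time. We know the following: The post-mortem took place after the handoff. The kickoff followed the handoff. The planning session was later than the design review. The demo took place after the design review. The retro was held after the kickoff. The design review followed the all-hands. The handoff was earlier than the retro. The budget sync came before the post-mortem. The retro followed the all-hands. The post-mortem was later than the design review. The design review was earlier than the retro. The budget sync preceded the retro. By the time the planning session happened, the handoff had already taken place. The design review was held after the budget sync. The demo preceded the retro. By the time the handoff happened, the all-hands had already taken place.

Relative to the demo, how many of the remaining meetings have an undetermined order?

4

Forced before the demo: the all-hands, the budget sync, and the design review; forced after the demo: the retro.
That leaves the handoff, the kickoff, the planning session, and the post-mortem with no forced order relative to the demo — 4.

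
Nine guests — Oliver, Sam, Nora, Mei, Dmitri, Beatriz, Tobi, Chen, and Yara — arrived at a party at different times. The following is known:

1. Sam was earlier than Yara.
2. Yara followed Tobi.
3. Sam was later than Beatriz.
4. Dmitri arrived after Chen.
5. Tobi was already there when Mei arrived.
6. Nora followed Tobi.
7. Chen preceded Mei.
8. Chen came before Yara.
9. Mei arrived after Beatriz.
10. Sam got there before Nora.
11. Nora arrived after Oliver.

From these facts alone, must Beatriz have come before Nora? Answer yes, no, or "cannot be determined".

yes

Chain the constraints: Beatriz → Sam → Nora. Each link is directly stated, so Beatriz comes before Nora.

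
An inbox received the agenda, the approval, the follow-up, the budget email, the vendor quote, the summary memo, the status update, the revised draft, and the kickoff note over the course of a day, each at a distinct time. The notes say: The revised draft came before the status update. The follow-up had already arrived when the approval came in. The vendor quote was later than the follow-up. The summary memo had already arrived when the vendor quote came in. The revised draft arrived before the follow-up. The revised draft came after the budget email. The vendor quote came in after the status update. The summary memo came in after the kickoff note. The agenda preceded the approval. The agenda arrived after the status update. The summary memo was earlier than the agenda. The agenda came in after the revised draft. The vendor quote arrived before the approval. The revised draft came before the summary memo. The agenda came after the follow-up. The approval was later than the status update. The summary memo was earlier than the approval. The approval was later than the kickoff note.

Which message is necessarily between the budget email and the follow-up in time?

Tracing the constraints gives the budget email → the revised draft → the follow-up, so the revised draft sits after the budget email and before the follow-up.
No other message is forced both after the budget email and before the follow-up.

the revised draft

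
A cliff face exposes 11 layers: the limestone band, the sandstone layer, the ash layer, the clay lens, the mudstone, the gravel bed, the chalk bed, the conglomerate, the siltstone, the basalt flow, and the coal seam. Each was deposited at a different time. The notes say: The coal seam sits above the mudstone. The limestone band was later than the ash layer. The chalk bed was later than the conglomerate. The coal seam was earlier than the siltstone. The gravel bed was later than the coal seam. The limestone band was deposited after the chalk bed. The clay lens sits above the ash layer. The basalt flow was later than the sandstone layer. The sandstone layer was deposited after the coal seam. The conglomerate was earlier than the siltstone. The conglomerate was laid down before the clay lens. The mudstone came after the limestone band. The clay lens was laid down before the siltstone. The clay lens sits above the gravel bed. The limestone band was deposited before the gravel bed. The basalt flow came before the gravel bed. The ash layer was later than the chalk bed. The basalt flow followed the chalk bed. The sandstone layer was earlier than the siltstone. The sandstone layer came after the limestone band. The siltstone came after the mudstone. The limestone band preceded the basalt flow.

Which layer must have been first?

The conglomerate has a chain of constraints placing it before every other layer, so the conglomerate must be first.

the conglomerate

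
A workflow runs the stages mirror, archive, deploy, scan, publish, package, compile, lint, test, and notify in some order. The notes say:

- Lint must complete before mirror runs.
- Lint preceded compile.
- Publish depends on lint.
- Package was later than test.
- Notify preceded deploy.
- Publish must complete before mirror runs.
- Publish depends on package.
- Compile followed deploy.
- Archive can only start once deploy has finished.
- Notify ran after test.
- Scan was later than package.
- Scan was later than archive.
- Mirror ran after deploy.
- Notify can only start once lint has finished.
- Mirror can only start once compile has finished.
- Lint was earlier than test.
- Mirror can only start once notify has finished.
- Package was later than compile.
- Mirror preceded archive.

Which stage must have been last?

scan

Every other stage has a chain of constraints placing it before scan, so scan is last.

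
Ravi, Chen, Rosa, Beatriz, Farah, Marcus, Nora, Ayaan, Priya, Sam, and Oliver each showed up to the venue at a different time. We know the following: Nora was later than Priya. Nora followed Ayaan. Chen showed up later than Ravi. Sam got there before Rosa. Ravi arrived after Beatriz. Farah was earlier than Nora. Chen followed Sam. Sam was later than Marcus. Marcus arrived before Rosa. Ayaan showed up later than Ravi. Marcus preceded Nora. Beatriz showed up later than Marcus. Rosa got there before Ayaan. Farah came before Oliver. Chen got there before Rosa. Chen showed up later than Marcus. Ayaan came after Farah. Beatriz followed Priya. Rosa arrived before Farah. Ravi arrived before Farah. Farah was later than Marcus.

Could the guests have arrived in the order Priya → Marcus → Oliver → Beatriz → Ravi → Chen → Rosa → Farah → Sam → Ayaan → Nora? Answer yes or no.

The constraints require Farah before Oliver, but in the proposed sequence Oliver appears ahead of Farah. That one violation is enough.

no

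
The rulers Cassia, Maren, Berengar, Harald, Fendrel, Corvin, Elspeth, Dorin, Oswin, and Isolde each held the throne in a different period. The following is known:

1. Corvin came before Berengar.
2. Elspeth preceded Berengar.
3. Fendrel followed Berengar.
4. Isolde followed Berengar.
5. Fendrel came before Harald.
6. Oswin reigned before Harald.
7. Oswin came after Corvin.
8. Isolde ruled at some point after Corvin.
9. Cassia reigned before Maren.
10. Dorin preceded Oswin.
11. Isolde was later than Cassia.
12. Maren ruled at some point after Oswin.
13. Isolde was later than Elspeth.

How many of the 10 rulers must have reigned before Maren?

Directly stated before Maren: Cassia and Oswin.
Corvin reaches Maren via Corvin → Oswin → Maren.
Dorin reaches Maren via Dorin → Oswin → Maren.
That's Cassia, Corvin, Dorin, and Oswin — 4 in all.

4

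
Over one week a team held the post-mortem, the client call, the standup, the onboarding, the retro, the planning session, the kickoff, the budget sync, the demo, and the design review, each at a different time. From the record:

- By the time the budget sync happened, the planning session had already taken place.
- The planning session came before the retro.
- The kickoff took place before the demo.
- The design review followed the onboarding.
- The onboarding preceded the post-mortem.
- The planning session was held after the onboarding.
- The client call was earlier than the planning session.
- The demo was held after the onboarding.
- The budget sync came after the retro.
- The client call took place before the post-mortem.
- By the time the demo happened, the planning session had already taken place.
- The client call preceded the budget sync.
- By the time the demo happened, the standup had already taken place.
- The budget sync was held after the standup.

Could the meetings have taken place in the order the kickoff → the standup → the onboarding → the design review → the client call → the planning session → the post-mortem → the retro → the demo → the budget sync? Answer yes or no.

Check each stated constraint against the proposed order — e.g. the standup is ahead of the budget sync; the kickoff is ahead of the demo. Every pair is in the required order; nothing is violated.

yes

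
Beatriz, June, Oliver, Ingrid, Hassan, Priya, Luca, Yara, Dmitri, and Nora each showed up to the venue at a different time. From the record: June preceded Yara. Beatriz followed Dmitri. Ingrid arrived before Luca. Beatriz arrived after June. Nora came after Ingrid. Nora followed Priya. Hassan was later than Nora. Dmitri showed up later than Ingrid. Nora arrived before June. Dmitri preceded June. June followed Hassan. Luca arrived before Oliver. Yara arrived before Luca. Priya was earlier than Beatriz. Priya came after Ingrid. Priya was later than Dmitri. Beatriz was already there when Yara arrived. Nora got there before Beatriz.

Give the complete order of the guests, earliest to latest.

Ingrid, Dmitri, Priya, Nora, Hassan, June, Beatriz, Yara, Luca, Oliver

The constraints fix every adjacent pair, so only one ordering works:
Ingrid → Dmitri → Priya → Nora → Hassan → June → Beatriz → Yara → Luca → Oliver.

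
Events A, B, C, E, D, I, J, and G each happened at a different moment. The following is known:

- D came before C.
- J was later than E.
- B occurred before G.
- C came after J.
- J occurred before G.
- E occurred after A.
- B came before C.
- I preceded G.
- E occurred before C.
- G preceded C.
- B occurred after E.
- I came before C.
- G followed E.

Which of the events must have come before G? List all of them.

A, B, E, I, J

Directly stated before G: B, E, I, and J.
A reaches G via A → E → G.
No chain forces D (or any of the others) ahead of G.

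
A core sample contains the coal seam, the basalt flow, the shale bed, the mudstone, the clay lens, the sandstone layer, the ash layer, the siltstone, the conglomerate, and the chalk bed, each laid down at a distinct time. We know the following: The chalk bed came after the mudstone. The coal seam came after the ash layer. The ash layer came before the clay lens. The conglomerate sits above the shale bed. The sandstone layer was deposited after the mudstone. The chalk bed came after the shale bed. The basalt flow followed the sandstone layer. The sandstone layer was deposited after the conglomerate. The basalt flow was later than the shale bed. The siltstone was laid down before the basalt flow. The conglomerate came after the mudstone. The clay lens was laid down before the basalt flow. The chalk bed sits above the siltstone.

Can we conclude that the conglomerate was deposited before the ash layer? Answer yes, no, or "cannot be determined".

cannot be determined

No chain of stated constraints runs from the conglomerate to the ash layer, and none runs from the ash layer to the conglomerate either.
So the relative order of the conglomerate and the ash layer is not fixed by the given facts.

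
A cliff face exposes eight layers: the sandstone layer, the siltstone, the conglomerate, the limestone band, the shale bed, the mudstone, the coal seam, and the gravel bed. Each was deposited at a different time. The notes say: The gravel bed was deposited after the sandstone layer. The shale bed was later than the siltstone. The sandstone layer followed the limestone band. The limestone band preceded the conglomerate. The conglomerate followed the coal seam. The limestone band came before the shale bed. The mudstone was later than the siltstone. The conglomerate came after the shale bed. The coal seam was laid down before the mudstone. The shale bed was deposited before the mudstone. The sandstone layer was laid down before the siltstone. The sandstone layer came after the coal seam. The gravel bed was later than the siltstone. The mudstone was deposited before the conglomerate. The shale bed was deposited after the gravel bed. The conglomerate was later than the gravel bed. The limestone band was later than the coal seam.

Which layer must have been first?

The coal seam has a chain of constraints placing it before every other layer, so the coal seam must be first.

the coal seam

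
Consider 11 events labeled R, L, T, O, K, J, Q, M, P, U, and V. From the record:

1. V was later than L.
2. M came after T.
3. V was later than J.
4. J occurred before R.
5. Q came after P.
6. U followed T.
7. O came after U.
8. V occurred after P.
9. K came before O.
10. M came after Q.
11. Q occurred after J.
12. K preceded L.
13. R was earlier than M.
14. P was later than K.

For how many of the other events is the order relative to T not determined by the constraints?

Forced after T: M, O, and U.
That leaves J, K, L, P, Q, R, and V with no forced order relative to T — 7.

7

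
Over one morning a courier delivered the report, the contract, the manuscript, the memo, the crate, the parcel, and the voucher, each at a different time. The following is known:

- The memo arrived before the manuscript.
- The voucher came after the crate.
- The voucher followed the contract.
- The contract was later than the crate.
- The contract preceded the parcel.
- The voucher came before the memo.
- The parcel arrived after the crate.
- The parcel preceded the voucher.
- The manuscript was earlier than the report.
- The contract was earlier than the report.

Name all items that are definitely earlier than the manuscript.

the contract, the crate, the memo, the parcel, the voucher

Directly stated before the manuscript: the memo.
The contract reaches the manuscript via the contract → the voucher → the memo → the manuscript.
The crate reaches the manuscript via the crate → the voucher → the memo → the manuscript.
The parcel reaches the manuscript via the parcel → the voucher → the memo → the manuscript.
Likewise the voucher reaches the manuscript by chaining the stated constraints.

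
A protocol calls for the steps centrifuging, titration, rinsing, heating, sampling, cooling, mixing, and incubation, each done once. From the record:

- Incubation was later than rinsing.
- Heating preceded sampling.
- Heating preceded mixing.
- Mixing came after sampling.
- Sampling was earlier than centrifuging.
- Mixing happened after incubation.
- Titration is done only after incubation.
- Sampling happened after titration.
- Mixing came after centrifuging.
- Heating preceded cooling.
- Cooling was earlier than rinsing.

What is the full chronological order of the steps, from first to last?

The constraints fix every adjacent pair, so only one ordering works:
heating → cooling → rinsing → incubation → titration → sampling → centrifuging → mixing.

heating, cooling, rinsing, incubation, titration, sampling, centrifuging, mixing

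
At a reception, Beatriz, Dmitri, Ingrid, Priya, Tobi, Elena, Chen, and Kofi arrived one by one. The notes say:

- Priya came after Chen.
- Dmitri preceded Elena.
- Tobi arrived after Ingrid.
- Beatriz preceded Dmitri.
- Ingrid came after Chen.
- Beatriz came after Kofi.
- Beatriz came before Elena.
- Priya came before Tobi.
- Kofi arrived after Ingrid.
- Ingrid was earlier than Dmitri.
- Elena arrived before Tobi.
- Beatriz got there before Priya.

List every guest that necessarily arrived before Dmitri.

Beatriz, Chen, Ingrid, Kofi

Directly stated before Dmitri: Beatriz and Ingrid.
Chen reaches Dmitri via Chen → Ingrid → Dmitri.
Kofi reaches Dmitri via Kofi → Beatriz → Dmitri.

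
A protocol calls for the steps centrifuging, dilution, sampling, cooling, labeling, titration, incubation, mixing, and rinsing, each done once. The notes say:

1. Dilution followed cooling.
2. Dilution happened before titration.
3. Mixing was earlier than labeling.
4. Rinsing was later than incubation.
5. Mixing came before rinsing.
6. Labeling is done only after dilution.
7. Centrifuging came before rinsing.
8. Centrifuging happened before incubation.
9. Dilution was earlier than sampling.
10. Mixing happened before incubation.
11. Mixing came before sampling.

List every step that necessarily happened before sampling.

cooling, dilution, mixing

Directly stated before sampling: dilution and mixing.
Cooling reaches sampling via cooling → dilution → sampling.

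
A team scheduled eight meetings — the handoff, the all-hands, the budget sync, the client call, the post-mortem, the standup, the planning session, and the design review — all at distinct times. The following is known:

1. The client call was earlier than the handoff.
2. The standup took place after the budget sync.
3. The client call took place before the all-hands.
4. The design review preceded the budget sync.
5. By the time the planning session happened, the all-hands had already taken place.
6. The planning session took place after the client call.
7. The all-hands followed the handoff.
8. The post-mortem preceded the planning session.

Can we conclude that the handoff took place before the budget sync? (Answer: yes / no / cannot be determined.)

cannot be determined

No chain of stated constraints runs from the handoff to the budget sync, and none runs from the budget sync to the handoff either.
So the relative order of the handoff and the budget sync is not fixed by the given facts.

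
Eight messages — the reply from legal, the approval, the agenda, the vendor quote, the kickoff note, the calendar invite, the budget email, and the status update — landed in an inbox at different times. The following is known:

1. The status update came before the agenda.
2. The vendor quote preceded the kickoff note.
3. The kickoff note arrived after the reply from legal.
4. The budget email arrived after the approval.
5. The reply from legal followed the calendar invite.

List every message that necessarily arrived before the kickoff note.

the calendar invite, the reply from legal, the vendor quote

Directly stated before the kickoff note: the reply from legal and the vendor quote.
The calendar invite reaches the kickoff note via the calendar invite → the reply from legal → the kickoff note.
No chain forces the approval (or any of the others) ahead of the kickoff note.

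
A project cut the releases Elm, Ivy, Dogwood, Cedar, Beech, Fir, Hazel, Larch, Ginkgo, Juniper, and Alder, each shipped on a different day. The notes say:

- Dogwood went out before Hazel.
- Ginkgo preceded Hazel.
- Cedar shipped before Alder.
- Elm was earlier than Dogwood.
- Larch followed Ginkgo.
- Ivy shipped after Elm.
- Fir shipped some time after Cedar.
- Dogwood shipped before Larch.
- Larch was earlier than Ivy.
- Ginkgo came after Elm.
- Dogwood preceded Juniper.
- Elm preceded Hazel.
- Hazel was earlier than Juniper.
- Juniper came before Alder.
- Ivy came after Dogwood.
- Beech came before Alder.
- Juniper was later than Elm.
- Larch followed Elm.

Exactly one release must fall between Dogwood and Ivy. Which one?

Tracing the constraints gives Dogwood → Larch → Ivy, so Larch sits after Dogwood and before Ivy.
No other release is forced both after Dogwood and before Ivy.

Larch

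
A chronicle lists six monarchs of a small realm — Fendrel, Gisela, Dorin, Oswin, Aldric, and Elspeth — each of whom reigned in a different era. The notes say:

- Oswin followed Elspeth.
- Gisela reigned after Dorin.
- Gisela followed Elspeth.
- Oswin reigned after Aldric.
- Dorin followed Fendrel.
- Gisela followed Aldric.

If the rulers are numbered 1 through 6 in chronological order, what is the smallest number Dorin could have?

Fendrel must come before Dorin — 1 forced predecessor.
Nothing else is forced ahead of Dorin, so their earliest slot is position 1 + 1 = 2.

2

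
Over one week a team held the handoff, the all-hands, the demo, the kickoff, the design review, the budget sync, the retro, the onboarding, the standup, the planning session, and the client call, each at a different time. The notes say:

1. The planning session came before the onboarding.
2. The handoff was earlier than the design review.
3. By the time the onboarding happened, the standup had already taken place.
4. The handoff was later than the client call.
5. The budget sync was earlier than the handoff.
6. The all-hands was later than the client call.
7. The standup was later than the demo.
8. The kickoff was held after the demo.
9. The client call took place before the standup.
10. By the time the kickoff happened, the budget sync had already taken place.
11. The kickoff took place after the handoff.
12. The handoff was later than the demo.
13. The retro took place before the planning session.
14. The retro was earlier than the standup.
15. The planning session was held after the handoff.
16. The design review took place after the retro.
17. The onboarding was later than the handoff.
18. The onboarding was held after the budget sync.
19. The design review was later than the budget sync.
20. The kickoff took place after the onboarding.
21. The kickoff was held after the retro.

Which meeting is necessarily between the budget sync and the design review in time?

the handoff

Tracing the constraints gives the budget sync → the handoff → the design review, so the handoff sits after the budget sync and before the design review.
No other meeting is forced both after the budget sync and before the design review.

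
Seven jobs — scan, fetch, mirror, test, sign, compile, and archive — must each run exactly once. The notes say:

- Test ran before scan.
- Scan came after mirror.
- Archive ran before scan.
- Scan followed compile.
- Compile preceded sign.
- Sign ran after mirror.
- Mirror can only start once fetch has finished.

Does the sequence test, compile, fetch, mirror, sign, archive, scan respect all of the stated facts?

yes

Check each stated constraint against the proposed order — e.g. compile is ahead of scan; test is ahead of scan. Every pair is in the required order; nothing is violated.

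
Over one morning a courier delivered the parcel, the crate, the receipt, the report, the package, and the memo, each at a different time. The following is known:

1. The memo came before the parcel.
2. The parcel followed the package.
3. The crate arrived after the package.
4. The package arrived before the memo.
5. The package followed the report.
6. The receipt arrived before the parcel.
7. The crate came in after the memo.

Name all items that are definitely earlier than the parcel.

the memo, the package, the receipt, the report

Directly stated before the parcel: the memo, the package, and the receipt.
The report reaches the parcel via the report → the package → the parcel.
No chain forces the crate ahead of the parcel.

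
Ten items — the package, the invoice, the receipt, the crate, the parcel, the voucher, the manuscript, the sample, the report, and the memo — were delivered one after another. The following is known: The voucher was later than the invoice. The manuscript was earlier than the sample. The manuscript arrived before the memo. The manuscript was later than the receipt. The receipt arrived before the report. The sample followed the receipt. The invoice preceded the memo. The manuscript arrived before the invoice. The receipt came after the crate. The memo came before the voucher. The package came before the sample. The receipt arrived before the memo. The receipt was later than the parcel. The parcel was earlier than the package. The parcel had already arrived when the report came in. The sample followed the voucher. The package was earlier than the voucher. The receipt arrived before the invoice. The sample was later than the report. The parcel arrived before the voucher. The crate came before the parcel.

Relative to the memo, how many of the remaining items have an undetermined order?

2

Forced before the memo: the crate, the invoice, the manuscript, the parcel, and the receipt; forced after the memo: the sample and the voucher.
That leaves the package and the report with no forced order relative to the memo — 2.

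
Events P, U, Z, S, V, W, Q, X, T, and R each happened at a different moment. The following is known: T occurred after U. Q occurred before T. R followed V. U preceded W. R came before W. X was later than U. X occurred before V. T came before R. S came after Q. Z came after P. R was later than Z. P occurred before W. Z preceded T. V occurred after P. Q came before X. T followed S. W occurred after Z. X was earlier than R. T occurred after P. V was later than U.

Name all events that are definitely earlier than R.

Directly stated before R: T, V, X, and Z.
P reaches R via P → Z → R.
Q reaches R via Q → X → R.
S reaches R via S → T → R.
Likewise U reaches R by chaining the stated constraints.

P, Q, S, T, U, V, X, Z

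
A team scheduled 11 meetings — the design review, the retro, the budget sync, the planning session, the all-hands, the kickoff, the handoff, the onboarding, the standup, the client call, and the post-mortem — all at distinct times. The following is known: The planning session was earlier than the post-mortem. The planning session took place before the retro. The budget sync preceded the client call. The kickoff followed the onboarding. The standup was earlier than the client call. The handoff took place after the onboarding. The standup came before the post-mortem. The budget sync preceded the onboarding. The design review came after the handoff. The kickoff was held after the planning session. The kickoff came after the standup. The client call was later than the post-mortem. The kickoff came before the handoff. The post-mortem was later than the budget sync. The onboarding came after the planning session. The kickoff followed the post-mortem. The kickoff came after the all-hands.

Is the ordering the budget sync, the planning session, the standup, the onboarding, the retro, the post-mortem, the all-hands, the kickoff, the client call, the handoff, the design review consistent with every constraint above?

yes

Check each stated constraint against the proposed order — e.g. the standup is ahead of the client call; the budget sync is ahead of the client call. Every pair is in the required order; nothing is violated.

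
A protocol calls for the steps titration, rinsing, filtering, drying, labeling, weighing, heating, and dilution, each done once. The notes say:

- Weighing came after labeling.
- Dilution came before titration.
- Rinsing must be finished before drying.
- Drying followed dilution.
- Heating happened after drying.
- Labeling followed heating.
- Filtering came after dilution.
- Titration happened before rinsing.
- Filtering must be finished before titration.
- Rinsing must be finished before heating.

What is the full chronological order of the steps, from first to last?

The constraints fix every adjacent pair, so only one ordering works:
dilution → filtering → titration → rinsing → drying → heating → labeling → weighing.

dilution, filtering, titration, rinsing, drying, heating, labeling, weighing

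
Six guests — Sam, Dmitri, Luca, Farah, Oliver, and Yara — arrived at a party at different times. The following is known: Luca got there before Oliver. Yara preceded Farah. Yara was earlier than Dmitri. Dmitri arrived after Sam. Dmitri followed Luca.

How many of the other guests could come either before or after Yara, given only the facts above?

Forced after Yara: Dmitri and Farah.
That leaves Luca, Oliver, and Sam with no forced order relative to Yara — 3.

3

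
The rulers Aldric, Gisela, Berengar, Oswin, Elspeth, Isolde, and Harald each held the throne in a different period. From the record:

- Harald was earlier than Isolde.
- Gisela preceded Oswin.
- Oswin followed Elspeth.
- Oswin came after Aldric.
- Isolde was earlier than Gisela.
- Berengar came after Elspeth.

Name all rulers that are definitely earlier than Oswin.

Directly stated before Oswin: Aldric, Elspeth, and Gisela.
Harald reaches Oswin via Harald → Isolde → Gisela → Oswin.
Isolde reaches Oswin via Isolde → Gisela → Oswin.

Aldric, Elspeth, Gisela, Harald, Isolde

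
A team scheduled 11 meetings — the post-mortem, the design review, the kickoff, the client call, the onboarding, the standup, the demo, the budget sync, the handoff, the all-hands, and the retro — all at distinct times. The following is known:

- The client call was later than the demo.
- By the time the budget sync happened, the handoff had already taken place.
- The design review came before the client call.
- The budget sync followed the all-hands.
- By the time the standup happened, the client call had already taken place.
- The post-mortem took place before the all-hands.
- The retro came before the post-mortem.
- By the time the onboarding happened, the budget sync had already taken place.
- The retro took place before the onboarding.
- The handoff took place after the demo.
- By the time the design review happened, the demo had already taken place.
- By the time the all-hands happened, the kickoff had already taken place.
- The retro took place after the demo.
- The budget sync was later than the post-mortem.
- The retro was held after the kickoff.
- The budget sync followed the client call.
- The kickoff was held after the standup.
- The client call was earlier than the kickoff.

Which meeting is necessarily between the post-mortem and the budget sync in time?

the all-hands

Tracing the constraints gives the post-mortem → the all-hands → the budget sync, so the all-hands sits after the post-mortem and before the budget sync.
No other meeting is forced both after the post-mortem and before the budget sync.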